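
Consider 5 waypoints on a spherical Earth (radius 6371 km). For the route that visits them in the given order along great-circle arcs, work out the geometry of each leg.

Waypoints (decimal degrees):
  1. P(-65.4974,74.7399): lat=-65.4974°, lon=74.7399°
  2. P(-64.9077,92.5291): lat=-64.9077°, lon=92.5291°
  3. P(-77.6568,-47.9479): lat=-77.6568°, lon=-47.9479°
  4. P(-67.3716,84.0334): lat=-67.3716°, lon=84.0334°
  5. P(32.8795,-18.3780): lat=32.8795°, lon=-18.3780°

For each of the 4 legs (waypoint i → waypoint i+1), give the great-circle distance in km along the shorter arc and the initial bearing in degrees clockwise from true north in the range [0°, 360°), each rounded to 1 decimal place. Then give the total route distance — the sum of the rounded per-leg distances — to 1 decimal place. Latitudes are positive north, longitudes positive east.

Leg 1: φ1=-1.1431453, φ2=-1.1328531, Δφ=0.0102922, Δλ=0.3104801 rad; a=sin²(Δφ/2)+cosφ1·cosφ2·sin²(Δλ/2)=0.0042311498; c=2·atan2(√a, √(1-a))=0.130186494; dist=6371·c=829.418 ≈ 829.4 km; running total=829.4 km
Leg 1 bearing: y=sinΔλ·cosφ2=0.12956246, x=cosφ1·sinφ2-sinφ1·cosφ2·cosΔλ=-0.00815836; θ=atan2(y, x)=93.6031° ≈ 93.6°
Leg 2: φ1=-1.1328531, φ2=-1.3553668, Δφ=-0.2225138, Δλ=-2.4517862 rad; a=sin²(Δφ/2)+cosφ1·cosφ2·sin²(Δλ/2)=0.0926177998; c=2·atan2(√a, √(1-a))=0.618473600; dist=6371·c=3940.295 ≈ 3940.3 km; running total=4769.7 km
Leg 2 bearing: y=sinΔλ·cosφ2=-0.13603874, x=cosφ1·sinφ2-sinφ1·cosφ2·cosΔλ=-0.56360663; θ=atan2(y, x)=-166.4300° <0 so +360° → 193.5700° ≈ 193.6°
Leg 3: φ1=-1.3553668, φ2=-1.1758562, Δφ=0.1795106, Δλ=2.3035082 rad; a=sin²(Δφ/2)+cosφ1·cosφ2·sin²(Δλ/2)=0.0766653137; c=2·atan2(√a, √(1-a))=0.561101731; dist=6371·c=3574.779 ≈ 3574.8 km; running total=8344.5 km
Leg 3 bearing: y=sinΔλ·cosφ2=0.28601113, x=cosφ1·sinφ2-sinφ1·cosφ2·cosΔλ=-0.44871885; θ=atan2(y, x)=147.4868° ≈ 147.5°
Leg 4: φ1=-1.1758562, φ2=0.5738555, Δφ=1.7497118, Δλ=-1.7874161 rad; a=sin²(Δφ/2)+cosφ1·cosφ2·sin²(Δλ/2)=0.7852658117; c=2·atan2(√a, √(1-a))=2.177949351; dist=6371·c=13875.715 ≈ 13875.7 km; running total=22220.2 km
Leg 4 bearing: y=sinΔλ·cosφ2=-0.82018731, x=cosφ1·sinφ2-sinφ1·cosφ2·cosΔλ=0.04226641; θ=atan2(y, x)=-87.0500° <0 so +360° → 272.94999° ≈ 272.9°

Leg 1: dist=829.4 km, bearing=93.6°
Leg 2: dist=3940.3 km, bearing=193.6°
Leg 3: dist=3574.8 km, bearing=147.5°
Leg 4: dist=13875.7 km, bearing=272.9°
Total: 22220.2 km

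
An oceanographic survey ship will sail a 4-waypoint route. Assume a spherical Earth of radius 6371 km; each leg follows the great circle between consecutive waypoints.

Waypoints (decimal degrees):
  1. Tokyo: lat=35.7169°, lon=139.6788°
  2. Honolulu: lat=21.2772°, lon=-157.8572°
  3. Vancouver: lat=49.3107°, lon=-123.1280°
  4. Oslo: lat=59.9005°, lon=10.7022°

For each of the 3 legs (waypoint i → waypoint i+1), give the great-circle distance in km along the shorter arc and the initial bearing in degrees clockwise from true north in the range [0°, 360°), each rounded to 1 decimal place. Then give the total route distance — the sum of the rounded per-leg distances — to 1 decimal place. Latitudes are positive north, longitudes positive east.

Leg 1: dist=6208.3 km, bearing=87.0°
Leg 2: dist=4363.9 km, bearing=36.0°
Leg 3: dist=7178.6 km, bearing=23.6°
Total: 17750.8 km

Leg 1: φ1=0.6233775, φ2=0.3713572, Δφ=-0.2520203, Δλ=-5.1929828 rad; a=sin²(Δφ/2)+cosφ1·cosφ2·sin²(Δλ/2)=0.2191957894; c=2·atan2(√a, √(1-a))=0.974467867; dist=6371·c=6208.335 ≈ 6208.3 km; running total=6208.3 km
Leg 1 bearing: y=sinΔλ·cosφ2=0.82627785, x=cosφ1·sinφ2-sinφ1·cosφ2·cosΔλ=0.04313806; θ=atan2(y, x)=87.0114° ≈ 87.0°
Leg 2: φ1=0.3713572, φ2=0.8606341, Δφ=0.4892769, Δλ=0.6061389 rad; a=sin²(Δφ/2)+cosφ1·cosφ2·sin²(Δλ/2)=0.1127769128; c=2·atan2(√a, √(1-a))=0.684957121; dist=6371·c=4363.862 ≈ 4363.9 km; running total=10572.2 km
Leg 2 bearing: y=sinΔλ·cosφ2=0.37141878, x=cosφ1·sinφ2-sinφ1·cosφ2·cosΔλ=0.51213398; θ=atan2(y, x)=35.9510° ≈ 36.0°
Leg 3: φ1=0.8606341, φ2=1.0454609, Δφ=0.1848269, Δλ=2.3357776 rad; a=sin²(Δφ/2)+cosφ1·cosφ2·sin²(Δλ/2)=0.2852083644; c=2·atan2(√a, √(1-a))=1.126765080; dist=6371·c=7178.620 ≈ 7178.6 km; running total=17750.8 km
Leg 3 bearing: y=sinΔλ·cosφ2=0.36178205, x=cosφ1·sinφ2-sinφ1·cosφ2·cosΔλ=0.82738864; θ=atan2(y, x)=23.6177° ≈ 23.6°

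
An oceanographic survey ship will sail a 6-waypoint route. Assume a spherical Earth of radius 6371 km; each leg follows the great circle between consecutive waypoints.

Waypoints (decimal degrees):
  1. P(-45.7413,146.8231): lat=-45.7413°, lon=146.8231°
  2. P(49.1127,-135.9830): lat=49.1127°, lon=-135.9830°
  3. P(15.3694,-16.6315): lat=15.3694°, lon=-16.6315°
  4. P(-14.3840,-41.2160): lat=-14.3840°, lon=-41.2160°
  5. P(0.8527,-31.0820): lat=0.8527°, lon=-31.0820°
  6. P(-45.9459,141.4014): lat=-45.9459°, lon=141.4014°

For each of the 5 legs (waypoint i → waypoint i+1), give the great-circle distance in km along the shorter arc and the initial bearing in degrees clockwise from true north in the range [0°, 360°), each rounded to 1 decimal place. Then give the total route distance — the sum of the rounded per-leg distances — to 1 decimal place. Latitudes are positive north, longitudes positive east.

Leg 1: φ1=-0.7983363, φ2=0.8571783, Δφ=1.6555146, Δλ=-4.9358976 rad; a=sin²(Δφ/2)+cosφ1·cosφ2·sin²(Δλ/2)=0.7200932828; c=2·atan2(√a, √(1-a))=2.026602768; dist=6371·c=12911.486 ≈ 12911.5 km; running total=12911.5 km
Leg 1 bearing: y=sinΔλ·cosφ2=0.63829125, x=cosφ1·sinφ2-sinφ1·cosφ2·cosΔλ=0.63152203; θ=atan2(y, x)=45.3054° ≈ 45.3°
Leg 2: φ1=0.8571783, φ2=0.2682466, Δφ=-0.5889317, Δλ=2.0830766 rad; a=sin²(Δφ/2)+cosφ1·cosφ2·sin²(Δλ/2)=0.5545021762; c=2·atan2(√a, √(1-a))=1.680017706; dist=6371·c=10703.393 ≈ 10703.4 km; running total=23614.9 km
Leg 2 bearing: y=sinΔλ·cosφ2=0.84045705, x=cosφ1·sinφ2-sinφ1·cosφ2·cosΔλ=0.53080128; θ=atan2(y, x)=57.7250° ≈ 57.7°
Leg 3: φ1=0.2682466, φ2=-0.2510482, Δφ=-0.5192948, Δλ=-0.4290805 rad; a=sin²(Δφ/2)+cosφ1·cosφ2·sin²(Δλ/2)=0.1082499648; c=2·atan2(√a, √(1-a))=0.670517710; dist=6371·c=4271.868 ≈ 4271.9 km; running total=27886.8 km
Leg 3 bearing: y=sinΔλ·cosφ2=-0.40299318, x=cosφ1·sinφ2-sinφ1·cosφ2·cosΔλ=-0.47299486; θ=atan2(y, x)=-139.5689° <0 so +360° → 220.4311° ≈ 220.4°
Leg 4: φ1=-0.2510482, φ2=0.0148824, Δφ=0.2659306, Δλ=0.1768717 rad; a=sin²(Δφ/2)+cosφ1·cosφ2·sin²(Δλ/2)=0.0251309883; c=2·atan2(√a, √(1-a))=0.318398358; dist=6371·c=2028.516 ≈ 2028.5 km; running total=29915.3 km
Leg 4 bearing: y=sinΔλ·cosφ2=0.17593143, x=cosφ1·sinφ2-sinφ1·cosφ2·cosΔλ=0.25893208; θ=atan2(y, x)=34.1942° ≈ 34.2°
Leg 5: φ1=0.0148824, φ2=-0.8019072, Δφ=-0.8167897, Δλ=3.0104032 rad; a=sin²(Δφ/2)+cosφ1·cosφ2·sin²(Δλ/2)=0.8499906319; c=2·atan2(√a, √(1-a))=2.346167588; dist=6371·c=14947.434 ≈ 14947.4 km; running total=44862.7 km
Leg 5 bearing: y=sinΔλ·cosφ2=0.09095946, x=cosφ1·sinφ2-sinφ1·cosφ2·cosΔλ=-0.70834498; θ=atan2(y, x)=172.6826° ≈ 172.7°

Leg 1: dist=12911.5 km, bearing=45.3°
Leg 2: dist=10703.4 km, bearing=57.7°
Leg 3: dist=4271.9 km, bearing=220.4°
Leg 4: dist=2028.5 km, bearing=34.2°
Leg 5: dist=14947.4 km, bearing=172.7°
Total: 44862.7 km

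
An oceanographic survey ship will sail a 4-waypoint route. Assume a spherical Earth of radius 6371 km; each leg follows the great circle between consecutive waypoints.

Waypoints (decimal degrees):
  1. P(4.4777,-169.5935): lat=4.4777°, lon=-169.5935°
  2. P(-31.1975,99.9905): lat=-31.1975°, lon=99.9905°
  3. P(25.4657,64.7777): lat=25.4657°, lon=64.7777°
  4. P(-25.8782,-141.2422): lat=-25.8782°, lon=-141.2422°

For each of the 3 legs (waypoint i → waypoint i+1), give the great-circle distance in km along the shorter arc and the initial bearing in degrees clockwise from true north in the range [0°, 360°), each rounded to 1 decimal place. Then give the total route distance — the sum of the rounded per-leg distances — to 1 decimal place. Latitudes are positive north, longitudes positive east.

Leg 1: φ1=0.0781506, φ2=-0.5444991, Δφ=-0.6226497, Δλ=4.7051284 rad; a=sin²(Δφ/2)+cosφ1·cosφ2·sin²(Δλ/2)=0.5233158002; c=2·atan2(√a, √(1-a))=1.617444844; dist=6371·c=10304.741 ≈ 10304.7 km; running total=10304.7 km
Leg 1 bearing: y=sinΔλ·cosφ2=-0.85536432, x=cosφ1·sinφ2-sinφ1·cosφ2·cosΔλ=-0.51592381; θ=atan2(y, x)=-121.0968° <0 so +360° → 238.9032° ≈ 238.9°
Leg 2: φ1=-0.5444991, φ2=0.4444603, Δφ=0.9889594, Δλ=-0.6145793 rad; a=sin²(Δφ/2)+cosφ1·cosφ2·sin²(Δλ/2)=0.2958776303; c=2·atan2(√a, √(1-a))=1.150265881; dist=6371·c=7328.344 ≈ 7328.3 km; running total=17633.0 km
Leg 2 bearing: y=sinΔλ·cosφ2=-0.52059260, x=cosφ1·sinφ2-sinφ1·cosφ2·cosΔλ=0.74987971; θ=atan2(y, x)=-34.7697° <0 so +360° → 325.2303° ≈ 325.2°
Leg 3: φ1=0.4444603, φ2=-0.4516598, Δφ=-0.8961201, Δλ=-3.5957256 rad; a=sin²(Δφ/2)+cosφ1·cosφ2·sin²(Δλ/2)=0.9588199122; c=2·atan2(√a, √(1-a))=2.732896641; dist=6371·c=17411.284 ≈ 17411.3 km; running total=35044.3 km
Leg 3 bearing: y=sinΔλ·cosφ2=0.39469384, x=cosφ1·sinφ2-sinφ1·cosφ2·cosΔλ=-0.04641036; θ=atan2(y, x)=96.7064° ≈ 96.7°

Leg 1: dist=10304.7 km, bearing=238.9°
Leg 2: dist=7328.3 km, bearing=325.2°
Leg 3: dist=17411.3 km, bearing=96.7°
Total: 35044.3 km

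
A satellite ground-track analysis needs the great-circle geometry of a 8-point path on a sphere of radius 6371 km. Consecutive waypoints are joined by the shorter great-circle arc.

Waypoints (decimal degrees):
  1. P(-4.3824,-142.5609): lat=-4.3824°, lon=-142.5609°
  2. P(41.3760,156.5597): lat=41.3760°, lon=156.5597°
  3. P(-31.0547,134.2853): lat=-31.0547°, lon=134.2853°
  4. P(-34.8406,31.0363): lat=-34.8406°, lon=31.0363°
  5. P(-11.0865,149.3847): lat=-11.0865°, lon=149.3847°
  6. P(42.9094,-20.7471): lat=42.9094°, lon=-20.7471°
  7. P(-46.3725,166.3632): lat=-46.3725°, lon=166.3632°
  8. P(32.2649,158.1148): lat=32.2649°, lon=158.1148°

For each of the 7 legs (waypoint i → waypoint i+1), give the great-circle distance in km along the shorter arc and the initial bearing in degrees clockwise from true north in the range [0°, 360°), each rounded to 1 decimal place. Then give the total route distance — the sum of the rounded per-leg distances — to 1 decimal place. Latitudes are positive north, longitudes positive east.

Leg 1: dist=7975.3 km, bearing=316.3°
Leg 2: dist=8372.1 km, bearing=199.6°
Leg 3: dist=9154.1 km, bearing=233.7°
Leg 4: dist=11766.5 km, bearing=116.1°
Leg 5: dist=16350.1 km, bearing=346.7°
Leg 6: dist=19333.8 km, bearing=233.1°
Leg 7: dist=8783.3 km, bearing=352.9°
Total: 81735.2 km

Leg 1: φ1=-0.0764873, φ2=0.7221474, Δφ=0.7986347, Δλ=5.2206393 rad; a=sin²(Δφ/2)+cosφ1·cosφ2·sin²(Δλ/2)=0.3432001836; c=2·atan2(√a, √(1-a))=1.251814794; dist=6371·c=7975.312 ≈ 7975.3 km; running total=7975.3 km
Leg 1 bearing: y=sinΔλ·cosφ2=-0.65553695, x=cosφ1·sinφ2-sinφ1·cosφ2·cosΔλ=0.68696912; θ=atan2(y, x)=-43.6588° <0 so +360° → 316.3412° ≈ 316.3°
Leg 2: φ1=0.7221474, φ2=-0.5420068, Δφ=-1.2641542, Δλ=-0.3887616 rad; a=sin²(Δφ/2)+cosφ1·cosφ2·sin²(Δλ/2)=0.3730550268; c=2·atan2(√a, √(1-a))=1.314096456; dist=6371·c=8372.109 ≈ 8372.1 km; running total=16347.4 km
Leg 2 bearing: y=sinΔλ·cosφ2=-0.32471651, x=cosφ1·sinφ2-sinφ1·cosφ2·cosΔλ=-0.91109773; θ=atan2(y, x)=-160.3839° <0 so +360° → 199.6161° ≈ 199.6°
Leg 3: φ1=-0.5420068, φ2=-0.6080832, Δφ=-0.0660764, Δλ=-1.8020350 rad; a=sin²(Δφ/2)+cosφ1·cosφ2·sin²(Δλ/2)=0.4332176458; c=2·atan2(√a, √(1-a))=1.436831274; dist=6371·c=9154.052 ≈ 9154.1 km; running total=25501.5 km
Leg 3 bearing: y=sinΔλ·cosφ2=-0.79889905, x=cosφ1·sinφ2-sinφ1·cosφ2·cosΔλ=-0.58644760; θ=atan2(y, x)=-126.2813° <0 so +360° → 233.7187° ≈ 233.7°
Leg 4: φ1=-0.6080832, φ2=-0.1934959, Δφ=0.4145873, Δλ=2.0655692 rad; a=sin²(Δφ/2)+cosφ1·cosφ2·sin²(Δλ/2)=0.6362939848; c=2·atan2(√a, √(1-a))=1.846878169; dist=6371·c=11766.461 ≈ 11766.5 km; running total=37268.0 km
Leg 4 bearing: y=sinΔλ·cosφ2=0.86365257, x=cosφ1·sinφ2-sinφ1·cosφ2·cosΔλ=-0.42402835; θ=atan2(y, x)=116.1497° ≈ 116.1°
Leg 5: φ1=-0.1934959, φ2=0.7489103, Δφ=0.9424062, Δλ=-2.9693601 rad; a=sin²(Δφ/2)+cosφ1·cosφ2·sin²(Δλ/2)=0.9195238148; c=2·atan2(√a, √(1-a))=2.566326685; dist=6371·c=16350.067 ≈ 16350.1 km; running total=53618.1 km
Leg 5 bearing: y=sinΔλ·cosφ2=-0.12552576, x=cosφ1·sinφ2-sinφ1·cosφ2·cosΔλ=0.52937922; θ=atan2(y, x)=-13.3395° <0 so +360° → 346.6605° ≈ 346.7°
Leg 6: φ1=0.7489103, φ2=-0.8093528, Δφ=-1.5582631, Δλ=3.2656908 rad; a=sin²(Δφ/2)+cosφ1·cosφ2·sin²(Δλ/2)=0.9971437951; c=2·atan2(√a, √(1-a))=3.034654758; dist=6371·c=19333.785 ≈ 19333.8 km; running total=72951.9 km
Leg 6 bearing: y=sinΔλ·cosφ2=-0.08540403, x=cosφ1·sinφ2-sinφ1·cosφ2·cosΔλ=-0.06401828; θ=atan2(y, x)=-126.8550° <0 so +360° → 233.1450° ≈ 233.1°
Leg 7: φ1=-0.8093528, φ2=0.5631287, Δφ=1.3724815, Δλ=-0.1439617 rad; a=sin²(Δφ/2)+cosφ1·cosφ2·sin²(Δλ/2)=0.4045089578; c=2·atan2(√a, √(1-a))=1.378633777; dist=6371·c=8783.276 ≈ 8783.3 km; running total=81735.2 km
Leg 7 bearing: y=sinΔλ·cosφ2=-0.12131242, x=cosφ1·sinφ2-sinφ1·cosφ2·cosΔλ=0.97406835; θ=atan2(y, x)=-7.0992° <0 so +360° → 352.9008° ≈ 352.9°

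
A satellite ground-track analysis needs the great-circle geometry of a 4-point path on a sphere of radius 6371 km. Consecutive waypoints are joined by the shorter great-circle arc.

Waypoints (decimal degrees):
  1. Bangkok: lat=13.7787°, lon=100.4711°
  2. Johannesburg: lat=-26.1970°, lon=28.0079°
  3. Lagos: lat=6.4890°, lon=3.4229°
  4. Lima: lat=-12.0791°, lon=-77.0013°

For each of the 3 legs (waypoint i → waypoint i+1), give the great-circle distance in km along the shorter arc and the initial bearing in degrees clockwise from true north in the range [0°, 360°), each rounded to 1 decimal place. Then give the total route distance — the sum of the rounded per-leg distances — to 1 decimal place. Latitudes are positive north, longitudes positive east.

Leg 1: dist=9000.3 km, bearing=240.0°
Leg 2: dist=4499.3 km, bearing=320.4°
Leg 3: dist=9125.7 km, bearing=256.8°
Total: 22625.3 km

Leg 1: φ1=0.2404837, φ2=-0.4572239, Δφ=-0.6977076, Δλ=-1.2647214 rad; a=sin²(Δφ/2)+cosφ1·cosφ2·sin²(Δλ/2)=0.4212781962; c=2·atan2(√a, √(1-a))=1.412694890; dist=6371·c=9000.279 ≈ 9000.3 km; running total=9000.3 km
Leg 1 bearing: y=sinΔλ·cosφ2=-0.85557909, x=cosφ1·sinφ2-sinφ1·cosφ2·cosΔλ=-0.49314900; θ=atan2(y, x)=-119.9588° <0 so +360° → 240.0412° ≈ 240.0°
Leg 2: φ1=-0.4572239, φ2=0.1132544, Δφ=0.5704783, Δλ=-0.4290892 rad; a=sin²(Δφ/2)+cosφ1·cosφ2·sin²(Δλ/2)=0.1195895593; c=2·atan2(√a, √(1-a))=0.706219234; dist=6371·c=4499.323 ≈ 4499.3 km; running total=13499.6 km
Leg 2 bearing: y=sinΔλ·cosφ2=-0.41337739, x=cosφ1·sinφ2-sinφ1·cosφ2·cosΔλ=0.50027064; θ=atan2(y, x)=-39.5672° <0 so +360° → 320.4328° ≈ 320.4°
Leg 3: φ1=0.1132544, φ2=-0.2108201, Δφ=-0.3240745, Δλ=-1.4036671 rad; a=sin²(Δφ/2)+cosφ1·cosφ2·sin²(Δλ/2)=0.4310110757; c=2·atan2(√a, √(1-a))=1.432376883; dist=6371·c=9125.673 ≈ 9125.7 km; running total=22625.3 km
Leg 3 bearing: y=sinΔλ·cosφ2=-0.96423452, x=cosφ1·sinφ2-sinφ1·cosφ2·cosΔλ=-0.22630490; θ=atan2(y, x)=-103.2082° <0 so +360° → 256.7918° ≈ 256.8°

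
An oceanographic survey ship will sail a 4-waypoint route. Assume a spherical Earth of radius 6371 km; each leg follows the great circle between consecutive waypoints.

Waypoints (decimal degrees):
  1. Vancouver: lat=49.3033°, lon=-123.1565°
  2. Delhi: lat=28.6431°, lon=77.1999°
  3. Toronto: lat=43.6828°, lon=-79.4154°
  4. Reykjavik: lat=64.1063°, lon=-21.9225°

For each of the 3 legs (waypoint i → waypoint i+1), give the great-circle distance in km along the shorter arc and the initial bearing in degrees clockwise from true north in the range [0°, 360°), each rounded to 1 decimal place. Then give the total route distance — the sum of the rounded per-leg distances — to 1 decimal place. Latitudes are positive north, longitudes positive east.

Leg 1: φ1=0.8605049, φ2=0.4999164, Δφ=-0.3605885, Δλ=3.4968789 rad; a=sin²(Δφ/2)+cosφ1·cosφ2·sin²(Δλ/2)=0.5865437033; c=2·atan2(√a, √(1-a))=1.744759859; dist=6371·c=11115.865 ≈ 11115.9 km; running total=11115.9 km
Leg 1 bearing: y=sinΔλ·cosφ2=-0.30528868, x=cosφ1·sinφ2-sinφ1·cosφ2·cosΔλ=0.93639712; θ=atan2(y, x)=-18.0573° <0 so +360° → 341.9427° ≈ 341.9°
Leg 2: φ1=0.4999164, φ2=0.7624087, Δφ=0.2624923, Δλ=-2.7334526 rad; a=sin²(Δφ/2)+cosφ1·cosφ2·sin²(Δλ/2)=0.6257353246; c=2·atan2(√a, √(1-a))=1.824995760; dist=6371·c=11627.048 ≈ 11627.0 km; running total=22742.9 km
Leg 2 bearing: y=sinΔλ·cosφ2=-0.28702999, x=cosφ1·sinφ2-sinφ1·cosφ2·cosΔλ=0.92432478; θ=atan2(y, x)=-17.2511° <0 so +360° → 342.7489° ≈ 342.7°
Leg 3: φ1=0.7624087, φ2=1.1188660, Δφ=0.3564573, Δλ=1.0034404 rad; a=sin²(Δφ/2)+cosφ1·cosφ2·sin²(Δλ/2)=0.1044772841; c=2·atan2(√a, √(1-a))=0.658280313; dist=6371·c=4193.904 ≈ 4193.9 km; running total=26936.8 km
Leg 3 bearing: y=sinΔλ·cosφ2=0.36828239, x=cosφ1·sinφ2-sinφ1·cosφ2·cosΔλ=0.48848255; θ=atan2(y, x)=37.0138° ≈ 37.0°

Leg 1: dist=11115.9 km, bearing=341.9°
Leg 2: dist=11627.0 km, bearing=342.7°
Leg 3: dist=4193.9 km, bearing=37.0°
Total: 26936.8 km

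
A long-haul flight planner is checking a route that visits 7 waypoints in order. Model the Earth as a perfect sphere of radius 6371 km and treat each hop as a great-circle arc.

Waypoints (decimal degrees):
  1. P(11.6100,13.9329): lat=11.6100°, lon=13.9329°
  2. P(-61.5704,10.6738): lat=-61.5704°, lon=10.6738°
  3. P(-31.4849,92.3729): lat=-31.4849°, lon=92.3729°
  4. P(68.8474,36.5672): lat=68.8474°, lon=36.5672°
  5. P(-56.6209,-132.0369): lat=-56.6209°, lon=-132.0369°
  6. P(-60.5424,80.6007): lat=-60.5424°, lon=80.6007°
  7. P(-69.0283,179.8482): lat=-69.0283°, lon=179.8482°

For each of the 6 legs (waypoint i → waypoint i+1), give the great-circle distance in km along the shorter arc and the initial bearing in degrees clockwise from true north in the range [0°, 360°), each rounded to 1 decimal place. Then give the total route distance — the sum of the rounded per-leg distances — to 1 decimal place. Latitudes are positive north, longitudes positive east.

Leg 1: φ1=0.2026327, φ2=-1.0746062, Δφ=-1.2772389, Δλ=-0.0568820 rad; a=sin²(Δφ/2)+cosφ1·cosφ2·sin²(Δλ/2)=0.3556974830; c=2·atan2(√a, √(1-a))=1.278026772; dist=6371·c=8142.309 ≈ 8142.3 km; running total=8142.3 km
Leg 1 bearing: y=sinΔλ·cosφ2=-0.02706571, x=cosφ1·sinφ2-sinφ1·cosφ2·cosΔλ=-0.95706561; θ=atan2(y, x)=-178.3801° <0 so +360° → 181.6199° ≈ 181.6°
Leg 2: φ1=-1.0746062, φ2=-0.5495152, Δφ=0.5250910, Δλ=1.4259183 rad; a=sin²(Δφ/2)+cosφ1·cosφ2·sin²(Δλ/2)=0.2410487887; c=2·atan2(√a, √(1-a))=1.026399247; dist=6371·c=6539.190 ≈ 6539.2 km; running total=14681.5 km
Leg 2 bearing: y=sinΔλ·cosφ2=0.84384373, x=cosφ1·sinφ2-sinφ1·cosφ2·cosΔλ=-0.14037394; θ=atan2(y, x)=99.4447° ≈ 99.4°
Leg 3: φ1=-0.5495152, φ2=1.2016138, Δφ=1.7511290, Δλ=-0.9739932 rad; a=sin²(Δφ/2)+cosφ1·cosφ2·sin²(Δλ/2)=0.6570705905; c=2·atan2(√a, √(1-a))=1.890348231; dist=6371·c=12043.409 ≈ 12043.4 km; running total=26724.9 km
Leg 3 bearing: y=sinΔλ·cosφ2=-0.29847481, x=cosφ1·sinφ2-sinφ1·cosφ2·cosΔλ=0.90123699; θ=atan2(y, x)=-18.3240° <0 so +360° → 341.6760° ≈ 341.7°
Leg 4: φ1=1.2016138, φ2=-0.9882211, Δφ=-2.1898349, Δλ=-2.9426967 rad; a=sin²(Δφ/2)+cosφ1·cosφ2·sin²(Δλ/2)=0.9867020190; c=2·atan2(√a, √(1-a))=2.910444665; dist=6371·c=18542.443 ≈ 18542.4 km; running total=45267.3 km
Leg 4 bearing: y=sinΔλ·cosφ2=-0.10870777, x=cosφ1·sinφ2-sinφ1·cosφ2·cosΔλ=0.20166110; θ=atan2(y, x)=-28.3274° <0 so +360° → 331.6726° ≈ 331.7°
Leg 5: φ1=-0.9882211, φ2=-1.0566642, Δφ=-0.0684431, Δλ=3.7112262 rad; a=sin²(Δφ/2)+cosφ1·cosφ2·sin²(Δλ/2)=0.2503746236; c=2·atan2(√a, √(1-a))=1.048062492; dist=6371·c=6677.206 ≈ 6677.2 km; running total=51944.5 km
Leg 5 bearing: y=sinΔλ·cosφ2=-0.26522817, x=cosφ1·sinφ2-sinφ1·cosφ2·cosΔλ=-0.82486526; θ=atan2(y, x)=-162.1753° <0 so +360° → 197.8247° ≈ 197.8°
Leg 6: φ1=-1.0566642, φ2=-1.2047711, Δφ=-0.1481069, Δλ=1.7321956 rad; a=sin²(Δφ/2)+cosφ1·cosφ2·sin²(Δλ/2)=0.1076219309; c=2·atan2(√a, √(1-a))=0.668493747; dist=6371·c=4258.974 ≈ 4259.0 km; running total=56203.5 km
Leg 6 bearing: y=sinΔλ·cosφ2=0.35325521, x=cosφ1·sinφ2-sinφ1·cosφ2·cosΔλ=-0.50928240; θ=atan2(y, x)=145.2535° ≈ 145.3°

Leg 1: dist=8142.3 km, bearing=181.6°
Leg 2: dist=6539.2 km, bearing=99.4°
Leg 3: dist=12043.4 km, bearing=341.7°
Leg 4: dist=18542.4 km, bearing=331.7°
Leg 5: dist=6677.2 km, bearing=197.8°
Leg 6: dist=4259.0 km, bearing=145.3°
Total: 56203.5 km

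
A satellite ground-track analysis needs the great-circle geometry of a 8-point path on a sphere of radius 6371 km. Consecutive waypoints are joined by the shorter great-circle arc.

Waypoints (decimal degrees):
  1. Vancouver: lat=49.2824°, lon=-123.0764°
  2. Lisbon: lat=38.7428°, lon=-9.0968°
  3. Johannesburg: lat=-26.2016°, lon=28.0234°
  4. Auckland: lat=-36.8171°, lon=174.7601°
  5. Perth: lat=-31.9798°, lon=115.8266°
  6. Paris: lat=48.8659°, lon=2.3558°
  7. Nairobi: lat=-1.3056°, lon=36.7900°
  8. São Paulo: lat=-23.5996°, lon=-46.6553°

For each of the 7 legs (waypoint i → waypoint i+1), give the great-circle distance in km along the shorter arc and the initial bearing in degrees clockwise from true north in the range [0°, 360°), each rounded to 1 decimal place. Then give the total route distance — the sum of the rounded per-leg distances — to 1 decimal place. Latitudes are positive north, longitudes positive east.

Leg 1: φ1=0.8601401, φ2=0.6761894, Δφ=-0.1839507, Δλ=1.9893193 rad; a=sin²(Δφ/2)+cosφ1·cosφ2·sin²(Δλ/2)=0.3662227001; c=2·atan2(√a, √(1-a))=1.299942119; dist=6371·c=8281.931 ≈ 8281.9 km; running total=8281.9 km
Leg 1 bearing: y=sinΔλ·cosφ2=0.71264468, x=cosφ1·sinφ2-sinφ1·cosφ2·cosΔλ=0.64849988; θ=atan2(y, x)=47.6981° ≈ 47.7°
Leg 2: φ1=0.6761894, φ2=-0.4573042, Δφ=-1.1334936, Δλ=0.6478697 rad; a=sin²(Δφ/2)+cosφ1·cosφ2·sin²(Δλ/2)=0.3591529469; c=2·atan2(√a, √(1-a))=1.285237068; dist=6371·c=8188.245 ≈ 8188.2 km; running total=16470.1 km
Leg 2 bearing: y=sinΔλ·cosφ2=0.54147824, x=cosφ1·sinφ2-sinφ1·cosφ2·cosΔλ=-0.79211725; θ=atan2(y, x)=145.6441° ≈ 145.6°
Leg 3: φ1=-0.4573042, φ2=-0.6425796, Δφ=-0.1852754, Δλ=2.5610385 rad; a=sin²(Δφ/2)+cosφ1·cosφ2·sin²(Δλ/2)=0.6680068954; c=2·atan2(√a, √(1-a))=1.913477725; dist=6371·c=12190.767 ≈ 12190.8 km; running total=28660.9 km
Leg 3 bearing: y=sinΔλ·cosφ2=0.43909294, x=cosφ1·sinφ2-sinφ1·cosφ2·cosΔλ=-0.83324193; θ=atan2(y, x)=152.2121° ≈ 152.2°
Leg 4: φ1=-0.6425796, φ2=-0.5581528, Δφ=0.0844268, Δλ=-1.0285836 rad; a=sin²(Δφ/2)+cosφ1·cosφ2·sin²(Δλ/2)=0.1661015424; c=2·atan2(√a, √(1-a))=0.839551253; dist=6371·c=5348.781 ≈ 5348.8 km; running total=34009.7 km
Leg 4 bearing: y=sinΔλ·cosφ2=-0.72657165, x=cosφ1·sinφ2-sinφ1·cosφ2·cosΔλ=-0.16168153; θ=atan2(y, x)=-102.5454° <0 so +360° → 257.4546° ≈ 257.5°
Leg 5: φ1=-0.5581528, φ2=0.8528708, Δφ=1.4110237, Δλ=-1.9804391 rad; a=sin²(Δφ/2)+cosφ1·cosφ2·sin²(Δλ/2)=0.8105659508; c=2·atan2(√a, √(1-a))=2.240982498; dist=6371·c=14277.299 ≈ 14277.3 km; running total=48287.0 km
Leg 5 bearing: y=sinΔλ·cosφ2=-0.60339738, x=cosφ1·sinφ2-sinφ1·cosφ2·cosΔλ=0.50010675; θ=atan2(y, x)=-50.3474° <0 so +360° → 309.6526° ≈ 309.7°
Leg 6: φ1=0.8528708, φ2=-0.0227870, Δφ=-0.8756579, Δλ=0.6009902 rad; a=sin²(Δφ/2)+cosφ1·cosφ2·sin²(Δλ/2)=0.2373723512; c=2·atan2(√a, √(1-a))=1.017781225; dist=6371·c=6484.284 ≈ 6484.3 km; running total=54771.3 km
Leg 6 bearing: y=sinΔλ·cosφ2=0.56531261, x=cosφ1·sinφ2-sinφ1·cosφ2·cosΔλ=-0.63602557; θ=atan2(y, x)=138.3686° ≈ 138.4°
Leg 7: φ1=-0.0227870, φ2=-0.4118907, Δφ=-0.3891037, Δλ=-1.4563952 rad; a=sin²(Δφ/2)+cosφ1·cosφ2·sin²(Δλ/2)=0.4431503151; c=2·atan2(√a, √(1-a))=1.456850545; dist=6371·c=9281.595 ≈ 9281.6 km; running total=64052.9 km
Leg 7 bearing: y=sinΔλ·cosφ2=-0.91037554, x=cosφ1·sinφ2-sinφ1·cosφ2·cosΔλ=-0.39785528; θ=atan2(y, x)=-113.6064° <0 so +360° → 246.3936° ≈ 246.4°

Leg 1: dist=8281.9 km, bearing=47.7°
Leg 2: dist=8188.2 km, bearing=145.6°
Leg 3: dist=12190.8 km, bearing=152.2°
Leg 4: dist=5348.8 km, bearing=257.5°
Leg 5: dist=14277.3 km, bearing=309.7°
Leg 6: dist=6484.3 km, bearing=138.4°
Leg 7: dist=9281.6 km, bearing=246.4°
Total: 64052.9 km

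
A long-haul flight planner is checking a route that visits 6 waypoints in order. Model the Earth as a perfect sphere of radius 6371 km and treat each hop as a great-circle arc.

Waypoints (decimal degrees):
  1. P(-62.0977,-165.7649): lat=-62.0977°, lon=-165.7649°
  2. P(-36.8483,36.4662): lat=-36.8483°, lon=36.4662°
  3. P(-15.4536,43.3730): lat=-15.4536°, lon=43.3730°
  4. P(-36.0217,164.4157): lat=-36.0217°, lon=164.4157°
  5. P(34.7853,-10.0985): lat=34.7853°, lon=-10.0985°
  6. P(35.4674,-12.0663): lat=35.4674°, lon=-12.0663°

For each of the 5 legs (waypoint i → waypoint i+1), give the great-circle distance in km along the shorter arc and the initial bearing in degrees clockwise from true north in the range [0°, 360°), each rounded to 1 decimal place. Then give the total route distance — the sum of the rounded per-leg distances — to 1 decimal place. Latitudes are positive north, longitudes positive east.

Leg 1: dist=8832.8 km, bearing=197.9°
Leg 2: dist=2474.9 km, bearing=17.8°
Leg 3: dist=11586.4 km, bearing=134.4°
Leg 4: dist=19499.3 km, bearing=256.1°
Leg 5: dist=194.4 km, bearing=293.5°
Total: 42587.8 km

Leg 1: φ1=-1.0838093, φ2=-0.6431242, Δφ=0.4406852, Δλ=3.5295985 rad; a=sin²(Δφ/2)+cosφ1·cosφ2·sin²(Δλ/2)=0.4083298935; c=2·atan2(√a, √(1-a))=1.386413137; dist=6371·c=8832.838 ≈ 8832.8 km; running total=8832.8 km
Leg 1 bearing: y=sinΔλ·cosφ2=-0.30276018, x=cosφ1·sinφ2-sinφ1·cosφ2·cosΔλ=-0.93526608; θ=atan2(y, x)=-162.0624° <0 so +360° → 197.9376° ≈ 197.9°
Leg 2: φ1=-0.6431242, φ2=-0.2697162, Δφ=0.3734080, Δλ=0.1205464 rad; a=sin²(Δφ/2)+cosφ1·cosφ2·sin²(Δλ/2)=0.0372538330; c=2·atan2(√a, √(1-a))=0.388462954; dist=6371·c=2474.897 ≈ 2474.9 km; running total=11307.7 km
Leg 2 bearing: y=sinΔλ·cosφ2=0.11590704, x=cosφ1·sinφ2-sinφ1·cosφ2·cosΔλ=0.36059603; θ=atan2(y, x)=17.8191° ≈ 17.8°
Leg 3: φ1=-0.2697162, φ2=-0.6286973, Δφ=-0.3589811, Δλ=2.1125937 rad; a=sin²(Δφ/2)+cosφ1·cosφ2·sin²(Δλ/2)=0.6226480040; c=2·atan2(√a, √(1-a))=1.818621344; dist=6371·c=11586.437 ≈ 11586.4 km; running total=22894.1 km
Leg 3 bearing: y=sinΔλ·cosφ2=0.69296141, x=cosφ1·sinφ2-sinφ1·cosφ2·cosΔλ=-0.67796339; θ=atan2(y, x)=134.3732° ≈ 134.4°
Leg 4: φ1=-0.6286973, φ2=0.6071180, Δφ=1.2358153, Δλ=-3.0458474 rad; a=sin²(Δφ/2)+cosφ1·cosφ2·sin²(Δλ/2)=0.9983624089; c=2·atan2(√a, √(1-a))=3.060636227; dist=6371·c=19499.313 ≈ 19499.3 km; running total=42393.4 km
Leg 4 bearing: y=sinΔλ·cosφ2=-0.07851508, x=cosφ1·sinφ2-sinφ1·cosφ2·cosΔλ=-0.01936541; θ=atan2(y, x)=-103.8552° <0 so +360° → 256.1448° ≈ 256.1°
Leg 5: φ1=0.6071180, φ2=0.6190229, Δφ=0.0119049, Δλ=-0.0343446 rad; a=sin²(Δφ/2)+cosφ1·cosφ2·sin²(Δλ/2)=0.0002326624; c=2·atan2(√a, √(1-a))=0.030507733; dist=6371·c=194.365 ≈ 194.4 km; running total=42587.8 km
Leg 5 bearing: y=sinΔλ·cosφ2=-0.02796631, x=cosφ1·sinφ2-sinφ1·cosφ2·cosΔλ=0.01217862; θ=atan2(y, x)=-66.4681° <0 so +360° → 293.5319° ≈ 293.5°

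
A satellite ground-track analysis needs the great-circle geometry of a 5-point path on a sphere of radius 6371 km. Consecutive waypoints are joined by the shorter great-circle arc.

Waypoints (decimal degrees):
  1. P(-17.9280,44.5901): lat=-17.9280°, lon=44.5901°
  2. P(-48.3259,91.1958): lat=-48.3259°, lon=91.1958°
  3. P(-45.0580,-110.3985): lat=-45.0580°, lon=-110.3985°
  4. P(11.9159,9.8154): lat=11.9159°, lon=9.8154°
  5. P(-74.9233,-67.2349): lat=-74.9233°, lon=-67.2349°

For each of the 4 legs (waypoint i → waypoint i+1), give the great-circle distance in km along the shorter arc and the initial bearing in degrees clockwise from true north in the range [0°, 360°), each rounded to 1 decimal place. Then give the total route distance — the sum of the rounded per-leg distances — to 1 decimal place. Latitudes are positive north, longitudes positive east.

Leg 1: dist=5376.6 km, bearing=139.7°
Leg 2: dist=9420.6 km, bearing=164.9°
Leg 3: dist=13299.1 km, bearing=103.5°
Leg 4: dist=10917.4 km, bearing=194.8°
Total: 39013.7 km

Leg 1: φ1=-0.3129026, φ2=-0.8434461, Δφ=-0.5305434, Δλ=0.8134229 rad; a=sin²(Δφ/2)+cosφ1·cosφ2·sin²(Δλ/2)=0.1677322755; c=2·atan2(√a, √(1-a))=0.843924356; dist=6371·c=5376.642 ≈ 5376.6 km; running total=5376.6 km
Leg 1 bearing: y=sinΔλ·cosφ2=0.48313970, x=cosφ1·sinφ2-sinφ1·cosφ2·cosΔλ=-0.57006023; θ=atan2(y, x)=139.7179° ≈ 139.7°
Leg 2: φ1=-0.8434461, φ2=-0.7864105, Δφ=0.0570356, Δλ=-3.5184843 rad; a=sin²(Δφ/2)+cosφ1·cosφ2·sin²(Δλ/2)=0.4540045852; c=2·atan2(√a, √(1-a))=1.478675258; dist=6371·c=9420.640 ≈ 9420.6 km; running total=14797.2 km
Leg 2 bearing: y=sinΔλ·cosφ2=0.25997439, x=cosφ1·sinφ2-sinφ1·cosφ2·cosΔλ=-0.96122370; θ=atan2(y, x)=164.8658° ≈ 164.9°
Leg 3: φ1=-0.7864105, φ2=0.2079717, Δφ=0.9943821, Δλ=2.0981284 rad; a=sin²(Δφ/2)+cosφ1·cosφ2·sin²(Δλ/2)=0.7469824334; c=2·atan2(√a, √(1-a))=2.087440238; dist=6371·c=13299.082 ≈ 13299.1 km; running total=28096.3 km
Leg 3 bearing: y=sinΔλ·cosφ2=0.84553174, x=cosφ1·sinφ2-sinφ1·cosφ2·cosΔλ=-0.20266915; θ=atan2(y, x)=103.4792° ≈ 103.5°
Leg 4: φ1=0.2079717, φ2=-1.3076583, Δφ=-1.5156300, Δλ=-1.3447814 rad; a=sin²(Δφ/2)+cosφ1·cosφ2·sin²(Δλ/2)=0.5711673226; c=2·atan2(√a, √(1-a))=1.713616004; dist=6371·c=10917.448 ≈ 10917.4 km; running total=39013.7 km
Leg 4 bearing: y=sinΔλ·cosφ2=-0.25349649, x=cosφ1·sinφ2-sinφ1·cosφ2·cosΔλ=-0.95680739; θ=atan2(y, x)=-165.1610° <0 so +360° → 194.8390° ≈ 194.8°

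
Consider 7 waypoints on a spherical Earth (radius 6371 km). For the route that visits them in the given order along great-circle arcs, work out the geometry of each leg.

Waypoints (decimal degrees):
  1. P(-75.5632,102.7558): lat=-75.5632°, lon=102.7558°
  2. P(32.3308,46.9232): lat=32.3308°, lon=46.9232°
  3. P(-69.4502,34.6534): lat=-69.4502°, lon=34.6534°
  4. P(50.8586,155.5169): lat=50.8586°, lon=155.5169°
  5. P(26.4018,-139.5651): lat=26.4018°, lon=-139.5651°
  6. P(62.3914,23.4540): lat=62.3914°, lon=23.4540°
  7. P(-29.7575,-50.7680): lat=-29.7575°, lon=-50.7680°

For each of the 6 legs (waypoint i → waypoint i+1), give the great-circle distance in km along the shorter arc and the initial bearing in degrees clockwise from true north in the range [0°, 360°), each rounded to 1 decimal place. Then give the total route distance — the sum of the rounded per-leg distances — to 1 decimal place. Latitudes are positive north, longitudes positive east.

Leg 1: φ1=-1.3188266, φ2=0.5642789, Δφ=1.8831055, Δλ=-0.9744627 rad; a=sin²(Δφ/2)+cosφ1·cosφ2·sin²(Δλ/2)=0.6998043043; c=2·atan2(√a, √(1-a))=1.981886170; dist=6371·c=12626.597 ≈ 12626.6 km; running total=12626.6 km
Leg 1 bearing: y=sinΔλ·cosφ2=-0.69913209, x=cosφ1·sinφ2-sinφ1·cosφ2·cosΔλ=0.59289737; θ=atan2(y, x)=-49.7005° <0 so +360° → 310.2995° ≈ 310.3°
Leg 2: φ1=0.5642789, φ2=-1.2121347, Δφ=-1.7764136, Δλ=-0.2141484 rad; a=sin²(Δφ/2)+cosφ1·cosφ2·sin²(Δλ/2)=0.6054732742; c=2·atan2(√a, √(1-a))=1.783339524; dist=6371·c=11361.656 ≈ 11361.7 km; running total=23988.3 km
Leg 2 bearing: y=sinΔλ·cosφ2=-0.07459744, x=cosφ1·sinφ2-sinφ1·cosφ2·cosΔλ=-0.97464700; θ=atan2(y, x)=-175.6232° <0 so +360° → 184.3768° ≈ 184.4°
Leg 3: φ1=-1.2121347, φ2=0.8876500, Δφ=2.0997847, Δλ=2.1094660 rad; a=sin²(Δφ/2)+cosφ1·cosφ2·sin²(Δλ/2)=0.9199528605; c=2·atan2(√a, √(1-a))=2.567905814; dist=6371·c=16360.128 ≈ 16360.1 km; running total=40348.4 km
Leg 3 bearing: y=sinΔλ·cosφ2=0.54184819, x=cosφ1·sinφ2-sinφ1·cosφ2·cosΔλ=-0.03096642; θ=atan2(y, x)=93.2709° ≈ 93.3°
Leg 4: φ1=0.8876500, φ2=0.4607983, Δφ=-0.4268517, Δλ=-5.1501525 rad; a=sin²(Δφ/2)+cosφ1·cosφ2·sin²(Δλ/2)=0.2077215603; c=2·atan2(√a, √(1-a))=0.946462527; dist=6371·c=6029.913 ≈ 6029.9 km; running total=46378.3 km
Leg 4 bearing: y=sinΔλ·cosφ2=0.81123530, x=cosφ1·sinφ2-sinφ1·cosφ2·cosΔλ=-0.01380377; θ=atan2(y, x)=90.9748° ≈ 91.0°
Leg 5: φ1=0.4607983, φ2=1.0889354, Δφ=0.6281370, Δλ=2.8452200 rad; a=sin²(Δφ/2)+cosφ1·cosφ2·sin²(Δλ/2)=0.5014819741; c=2·atan2(√a, √(1-a))=1.573760279; dist=6371·c=10026.427 ≈ 10026.4 km; running total=56404.7 km
Leg 5 bearing: y=sinΔλ·cosφ2=0.13534580, x=cosφ1·sinφ2-sinφ1·cosφ2·cosΔλ=0.99079399; θ=atan2(y, x)=7.7787° ≈ 7.8°
Leg 6: φ1=1.0889354, φ2=-0.5193664, Δφ=-1.6083017, Δλ=-1.2954183 rad; a=sin²(Δφ/2)+cosφ1·cosφ2·sin²(Δλ/2)=0.6652101589; c=2·atan2(√a, √(1-a))=1.907545197; dist=6371·c=12152.970 ≈ 12153.0 km; running total=68557.7 km
Leg 6 bearing: y=sinΔλ·cosφ2=-0.83542471, x=cosφ1·sinφ2-sinφ1·cosφ2·cosΔλ=-0.43919012; θ=atan2(y, x)=-117.7313° <0 so +360° → 242.2687° ≈ 242.3°

Leg 1: dist=12626.6 km, bearing=310.3°
Leg 2: dist=11361.7 km, bearing=184.4°
Leg 3: dist=16360.1 km, bearing=93.3°
Leg 4: dist=6029.9 km, bearing=91.0°
Leg 5: dist=10026.4 km, bearing=7.8°
Leg 6: dist=12153.0 km, bearing=242.3°
Total: 68557.7 km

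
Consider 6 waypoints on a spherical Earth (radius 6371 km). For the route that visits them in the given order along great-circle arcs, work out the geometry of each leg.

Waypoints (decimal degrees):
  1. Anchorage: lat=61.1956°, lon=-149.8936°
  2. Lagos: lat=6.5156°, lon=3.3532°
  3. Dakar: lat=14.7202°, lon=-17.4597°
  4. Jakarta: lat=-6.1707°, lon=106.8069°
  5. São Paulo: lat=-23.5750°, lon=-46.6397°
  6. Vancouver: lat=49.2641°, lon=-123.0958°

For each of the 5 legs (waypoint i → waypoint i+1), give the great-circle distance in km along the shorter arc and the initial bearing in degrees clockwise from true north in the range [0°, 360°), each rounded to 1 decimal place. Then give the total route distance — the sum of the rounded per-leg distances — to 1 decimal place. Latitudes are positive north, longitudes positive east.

Leg 1: dist=12136.9 km, bearing=28.3°
Leg 2: dist=2448.4 km, bearing=293.6°
Leg 3: dist=13861.7 km, bearing=87.3°
Leg 4: dist=15627.8 km, bearing=220.1°
Leg 5: dist=11050.5 km, bearing=320.0°
Total: 55125.3 km

Leg 1: φ1=1.0680647, φ2=0.1137187, Δφ=-0.9543460, Δλ=2.6746612 rad; a=sin²(Δφ/2)+cosφ1·cosφ2·sin²(Δλ/2)=0.6640156650; c=2·atan2(√a, √(1-a))=1.905015162; dist=6371·c=12136.852 ≈ 12136.9 km; running total=12136.9 km
Leg 1 bearing: y=sinΔλ·cosφ2=0.44724080, x=cosφ1·sinφ2-sinφ1·cosφ2·cosΔλ=0.83208840; θ=atan2(y, x)=28.2577° ≈ 28.3°
Leg 2: φ1=0.1137187, φ2=0.2569160, Δφ=0.1431973, Δλ=-0.3632536 rad; a=sin²(Δφ/2)+cosφ1·cosφ2·sin²(Δλ/2)=0.0364700581; c=2·atan2(√a, √(1-a))=0.384303236; dist=6371·c=2448.396 ≈ 2448.4 km; running total=14585.3 km
Leg 2 bearing: y=sinΔλ·cosφ2=-0.34365528, x=cosφ1·sinφ2-sinφ1·cosφ2·cosΔλ=0.14987001; θ=atan2(y, x)=-66.4377° <0 so +360° → 293.5623° ≈ 293.6°
Leg 3: φ1=0.2569160, φ2=-0.1076990, Δφ=-0.3646150, Δλ=2.1688613 rad; a=sin²(Δφ/2)+cosφ1·cosφ2·sin²(Δλ/2)=0.7843612198; c=2·atan2(√a, √(1-a))=2.175748137; dist=6371·c=13861.691 ≈ 13861.7 km; running total=28447.0 km
Leg 3 bearing: y=sinΔλ·cosφ2=0.82163839, x=cosφ1·sinφ2-sinφ1·cosφ2·cosΔλ=0.03827714; θ=atan2(y, x)=87.3327° ≈ 87.3°
Leg 4: φ1=-0.1076990, φ2=-0.4114614, Δφ=-0.3037623, Δλ=-2.6781484 rad; a=sin²(Δφ/2)+cosφ1·cosφ2·sin²(Δλ/2)=0.8860590568; c=2·atan2(√a, √(1-a))=2.452963860; dist=6371·c=15627.833 ≈ 15627.8 km; running total=44074.8 km
Leg 4 bearing: y=sinΔλ·cosφ2=-0.40972124, x=cosφ1·sinφ2-sinφ1·cosφ2·cosΔλ=-0.48575933; θ=atan2(y, x)=-139.8535° <0 so +360° → 220.1465° ≈ 220.1°
Leg 5: φ1=-0.4114614, φ2=0.8598207, Δφ=1.2712821, Δλ=-1.3344107 rad; a=sin²(Δφ/2)+cosφ1·cosφ2·sin²(Δλ/2)=0.5814903282; c=2·atan2(√a, √(1-a))=1.734507281; dist=6371·c=11050.546 ≈ 11050.5 km; running total=55125.3 km
Leg 5 bearing: y=sinΔλ·cosφ2=-0.63442574, x=cosφ1·sinφ2-sinφ1·cosφ2·cosΔλ=0.75560657; θ=atan2(y, x)=-40.0176° <0 so +360° → 319.9824° ≈ 320.0°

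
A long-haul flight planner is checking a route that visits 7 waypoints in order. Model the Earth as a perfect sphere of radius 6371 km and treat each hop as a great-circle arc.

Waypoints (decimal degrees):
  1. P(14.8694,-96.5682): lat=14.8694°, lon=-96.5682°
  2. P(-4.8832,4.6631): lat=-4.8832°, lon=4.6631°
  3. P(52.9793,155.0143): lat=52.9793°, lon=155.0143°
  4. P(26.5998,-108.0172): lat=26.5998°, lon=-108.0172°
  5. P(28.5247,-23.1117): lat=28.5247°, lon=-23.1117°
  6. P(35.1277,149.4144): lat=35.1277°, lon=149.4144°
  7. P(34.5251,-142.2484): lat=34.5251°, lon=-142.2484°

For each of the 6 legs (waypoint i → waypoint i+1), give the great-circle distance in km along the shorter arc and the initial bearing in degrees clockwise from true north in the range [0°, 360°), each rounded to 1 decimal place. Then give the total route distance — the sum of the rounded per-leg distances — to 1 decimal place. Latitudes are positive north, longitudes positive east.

Leg 1: φ1=0.2595200, φ2=-0.0852279, Δφ=-0.3447479, Δλ=1.7668195 rad; a=sin²(Δφ/2)+cosφ1·cosφ2·sin²(Δλ/2)=0.6047045695; c=2·atan2(√a, √(1-a))=1.781766989; dist=6371·c=11351.637 ≈ 11351.6 km; running total=11351.6 km
Leg 1 bearing: y=sinΔλ·cosφ2=0.97728871, x=cosφ1·sinφ2-sinφ1·cosφ2·cosΔλ=-0.03247437; θ=atan2(y, x)=91.9032° ≈ 91.9°
Leg 2: φ1=-0.0852279, φ2=0.9246632, Δφ=1.0098911, Δλ=2.6241235 rad; a=sin²(Δφ/2)+cosφ1·cosφ2·sin²(Δλ/2)=0.7946691468; c=2·atan2(√a, √(1-a))=2.201035864; dist=6371·c=14022.799 ≈ 14022.8 km; running total=25374.4 km
Leg 2 bearing: y=sinΔλ·cosφ2=0.29784993, x=cosφ1·sinφ2-sinφ1·cosφ2·cosΔλ=0.75097656; θ=atan2(y, x)=21.6341° ≈ 21.6°
Leg 3: φ1=0.9246632, φ2=0.4642541, Δφ=-0.4604091, Δλ=-4.5907657 rad; a=sin²(Δφ/2)+cosφ1·cosφ2·sin²(Δλ/2)=0.3539105503; c=2·atan2(√a, √(1-a))=1.274291963; dist=6371·c=8118.514 ≈ 8118.5 km; running total=33492.9 km
Leg 3 bearing: y=sinΔλ·cosφ2=0.88755067, x=cosφ1·sinφ2-sinφ1·cosφ2·cosΔλ=0.35620962; θ=atan2(y, x)=68.1324° ≈ 68.1°
Leg 4: φ1=0.4642541, φ2=0.4978499, Δφ=0.0335958, Δλ=1.4818805 rad; a=sin²(Δφ/2)+cosφ1·cosφ2·sin²(Δλ/2)=0.3582090444; c=2·atan2(√a, √(1-a))=1.283269019; dist=6371·c=8175.707 ≈ 8175.7 km; running total=41668.6 km
Leg 4 bearing: y=sinΔλ·cosφ2=0.87514046, x=cosφ1·sinφ2-sinφ1·cosφ2·cosΔλ=0.39205928; θ=atan2(y, x)=65.8678° ≈ 65.9°
Leg 5: φ1=0.4978499, φ2=0.6130940, Δφ=0.1152441, Δλ=3.0111485 rad; a=sin²(Δφ/2)+cosφ1·cosφ2·sin²(Δλ/2)=0.7188554112; c=2·atan2(√a, √(1-a))=2.023847386; dist=6371·c=12893.932 ≈ 12893.9 km; running total=54562.5 km
Leg 5 bearing: y=sinΔλ·cosφ2=0.10638428, x=cosφ1·sinφ2-sinφ1·cosφ2·cosΔλ=0.89279988; θ=atan2(y, x)=6.7952° ≈ 6.8°
Leg 6: φ1=0.6130940, φ2=0.6025767, Δφ=-0.0105174, Δλ=-5.0904762 rad; a=sin²(Δφ/2)+cosφ1·cosφ2·sin²(Δλ/2)=0.2125715684; c=2·atan2(√a, √(1-a))=0.958367119; dist=6371·c=6105.757 ≈ 6105.8 km; running total=60668.3 km
Leg 6 bearing: y=sinΔλ·cosφ2=0.76568949, x=cosφ1·sinφ2-sinφ1·cosφ2·cosΔλ=0.28854670; θ=atan2(y, x)=69.3513° ≈ 69.4°

Leg 1: dist=11351.6 km, bearing=91.9°
Leg 2: dist=14022.8 km, bearing=21.6°
Leg 3: dist=8118.5 km, bearing=68.1°
Leg 4: dist=8175.7 km, bearing=65.9°
Leg 5: dist=12893.9 km, bearing=6.8°
Leg 6: dist=6105.8 km, bearing=69.4°
Total: 60668.3 km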